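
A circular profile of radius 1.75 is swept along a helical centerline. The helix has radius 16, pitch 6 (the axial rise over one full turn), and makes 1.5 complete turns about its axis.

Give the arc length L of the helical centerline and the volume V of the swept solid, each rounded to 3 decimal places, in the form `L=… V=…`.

L=151.065 V=1453.414

2πR = 2π·16 = 100.530965
per-turn = √(100.530965² + 6²) = √(10106.4749 + 36) = √10142.4749 = 100.709855
L = 1.5 × 100.709855 = 151.064783
V = π·1.75² × L = 9.621128 × 151.064783 = 1453.413534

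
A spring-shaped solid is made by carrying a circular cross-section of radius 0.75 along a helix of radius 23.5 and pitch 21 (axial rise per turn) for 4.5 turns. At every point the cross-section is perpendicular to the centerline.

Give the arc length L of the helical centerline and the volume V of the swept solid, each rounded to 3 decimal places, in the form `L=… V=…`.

L=671.133 V=1185.990

2πR = 2π·23.5 = 147.654855
per-turn = √(147.654855² + 21²) = √(21801.9561 + 441) = √22242.9561 = 149.140726
L = 4.5 × 149.140726 = 671.133267
V = π·0.75² × L = 1.767146 × 671.133267 = 1185.990379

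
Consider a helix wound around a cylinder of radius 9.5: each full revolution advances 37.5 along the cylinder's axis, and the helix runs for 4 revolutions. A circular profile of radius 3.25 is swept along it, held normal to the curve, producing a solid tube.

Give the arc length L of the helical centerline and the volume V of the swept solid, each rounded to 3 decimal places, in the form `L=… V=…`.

2πR = 2π·9.5 = 59.690260
per-turn = √(59.690260² + 37.5²) = √(3562.9272 + 1406.25) = √4969.1772 = 70.492391
L = 4 × 70.492391 = 281.969564
V = π·3.25² × L = 33.183072 × 281.969564 = 9356.616458

L=281.970 V=9356.616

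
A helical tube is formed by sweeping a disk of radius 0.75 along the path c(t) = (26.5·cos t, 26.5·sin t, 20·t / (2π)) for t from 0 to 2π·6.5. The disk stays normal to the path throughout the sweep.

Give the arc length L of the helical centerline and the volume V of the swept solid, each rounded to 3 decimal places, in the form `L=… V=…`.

2πR = 2π·26.5 = 166.504411
per-turn = √(166.504411² + 20²) = √(27723.7188 + 400) = √28123.7188 = 167.701278
L = 6.5 × 167.701278 = 1090.058309
V = π·0.75² × L = 1.767146 × 1090.058309 = 1926.292037

L=1090.058 V=1926.292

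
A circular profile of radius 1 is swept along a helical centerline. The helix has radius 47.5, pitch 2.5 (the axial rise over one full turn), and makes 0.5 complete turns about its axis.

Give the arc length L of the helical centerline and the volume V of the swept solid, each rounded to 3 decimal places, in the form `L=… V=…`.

L=149.231 V=468.823

2πR = 2π·47.5 = 298.451302
per-turn = √(298.451302² + 2.5²) = √(89073.1797 + 6.25) = √89079.4297 = 298.461773
L = 0.5 × 298.461773 = 149.230886
V = π·1² × L = 3.141593 × 149.230886 = 468.822656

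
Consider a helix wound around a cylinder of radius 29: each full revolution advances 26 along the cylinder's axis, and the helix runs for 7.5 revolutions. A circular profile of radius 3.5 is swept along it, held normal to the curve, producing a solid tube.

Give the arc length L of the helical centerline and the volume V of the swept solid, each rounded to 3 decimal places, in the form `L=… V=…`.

2πR = 2π·29 = 182.212374
per-turn = √(182.212374² + 26²) = √(33201.3492 + 676) = √33877.3492 = 184.058005
L = 7.5 × 184.058005 = 1380.435038
V = π·3.5² × L = 38.484510 × 1380.435038 = 53125.366014

L=1380.435 V=53125.366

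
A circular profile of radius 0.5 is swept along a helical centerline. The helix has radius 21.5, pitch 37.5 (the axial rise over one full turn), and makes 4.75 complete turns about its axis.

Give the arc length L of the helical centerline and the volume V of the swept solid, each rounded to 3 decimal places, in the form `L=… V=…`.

L=665.935 V=523.024

2πR = 2π·21.5 = 135.088484
per-turn = √(135.088484² + 37.5²) = √(18248.8985 + 1406.25) = √19655.1485 = 140.196821
L = 4.75 × 140.196821 = 665.934898
V = π·0.5² × L = 0.785398 × 665.934898 = 523.024046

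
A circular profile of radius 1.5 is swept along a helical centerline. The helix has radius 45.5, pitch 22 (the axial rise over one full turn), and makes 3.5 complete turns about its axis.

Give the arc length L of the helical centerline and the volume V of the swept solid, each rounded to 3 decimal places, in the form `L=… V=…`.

2πR = 2π·45.5 = 285.884931
per-turn = √(285.884931² + 22²) = √(81730.1940 + 484) = √82214.1940 = 286.730176
L = 3.5 × 286.730176 = 1003.555617
V = π·1.5² × L = 7.068583 × 1003.555617 = 7093.716648

L=1003.556 V=7093.717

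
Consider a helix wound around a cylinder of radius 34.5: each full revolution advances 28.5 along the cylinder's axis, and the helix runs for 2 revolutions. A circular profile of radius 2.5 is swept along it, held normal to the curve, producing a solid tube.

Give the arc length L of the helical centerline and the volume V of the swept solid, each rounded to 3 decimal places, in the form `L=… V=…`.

2πR = 2π·34.5 = 216.769893
per-turn = √(216.769893² + 28.5²) = √(46989.1866 + 812.25) = √47801.4366 = 218.635396
L = 2 × 218.635396 = 437.270793
V = π·2.5² × L = 19.634954 × 437.270793 = 8585.791939

L=437.271 V=8585.792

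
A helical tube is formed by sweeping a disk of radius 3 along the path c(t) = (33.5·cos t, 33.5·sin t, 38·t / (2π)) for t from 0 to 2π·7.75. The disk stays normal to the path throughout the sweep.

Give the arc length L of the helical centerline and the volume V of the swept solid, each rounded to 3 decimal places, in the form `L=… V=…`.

L=1657.642 V=46868.737

2πR = 2π·33.5 = 210.486708
per-turn = √(210.486708² + 38²) = √(44304.6542 + 1444) = √45748.6542 = 213.889350
L = 7.75 × 213.889350 = 1657.642465
V = π·3² × L = 28.274334 × 1657.642465 = 46868.736500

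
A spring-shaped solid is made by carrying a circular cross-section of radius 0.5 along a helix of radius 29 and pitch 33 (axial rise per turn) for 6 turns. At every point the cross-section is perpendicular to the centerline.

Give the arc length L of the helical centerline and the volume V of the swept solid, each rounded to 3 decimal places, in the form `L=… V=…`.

L=1111.059 V=872.624

2πR = 2π·29 = 182.212374
per-turn = √(182.212374² + 33²) = √(33201.3492 + 1089) = √34290.3492 = 185.176535
L = 6 × 185.176535 = 1111.059211
V = π·0.5² × L = 0.785398 × 1111.059211 = 872.623864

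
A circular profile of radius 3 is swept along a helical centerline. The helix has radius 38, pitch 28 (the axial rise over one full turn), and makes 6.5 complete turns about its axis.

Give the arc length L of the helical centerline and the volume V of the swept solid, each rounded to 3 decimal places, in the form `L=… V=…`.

2πR = 2π·38 = 238.761042
per-turn = √(238.761042² + 28²) = √(57006.8350 + 784) = √57790.8350 = 240.397244
L = 6.5 × 240.397244 = 1562.582087
V = π·3² × L = 28.274334 × 1562.582087 = 44180.967655

L=1562.582 V=44180.968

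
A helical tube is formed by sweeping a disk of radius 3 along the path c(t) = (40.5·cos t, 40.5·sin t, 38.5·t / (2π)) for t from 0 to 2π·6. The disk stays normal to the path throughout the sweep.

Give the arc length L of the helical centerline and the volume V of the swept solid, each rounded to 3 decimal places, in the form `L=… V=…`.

L=1544.190 V=43660.937

2πR = 2π·40.5 = 254.469005
per-turn = √(254.469005² + 38.5²) = √(64754.4745 + 1482.25) = √66236.7245 = 257.364964
L = 6 × 257.364964 = 1544.189781
V = π·3² × L = 28.274334 × 1544.189781 = 43660.937458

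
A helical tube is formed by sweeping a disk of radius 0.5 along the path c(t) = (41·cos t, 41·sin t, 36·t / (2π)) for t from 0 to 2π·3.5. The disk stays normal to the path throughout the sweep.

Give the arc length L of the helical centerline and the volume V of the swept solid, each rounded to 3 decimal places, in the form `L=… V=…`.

L=910.399 V=715.025

2πR = 2π·41 = 257.610598
per-turn = √(257.610598² + 36²) = √(66363.2200 + 1296) = √67659.2200 = 260.113860
L = 3.5 × 260.113860 = 910.398509
V = π·0.5² × L = 0.785398 × 910.398509 = 715.025317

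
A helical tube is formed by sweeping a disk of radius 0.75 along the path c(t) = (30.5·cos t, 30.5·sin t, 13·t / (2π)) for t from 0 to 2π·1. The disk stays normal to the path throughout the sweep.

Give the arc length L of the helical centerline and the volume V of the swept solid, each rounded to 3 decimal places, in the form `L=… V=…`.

L=192.078 V=339.429

2πR = 2π·30.5 = 191.637152
per-turn = √(191.637152² + 13²) = √(36724.7980 + 169) = √36893.7980 = 192.077583
L = 1 × 192.077583 = 192.077583
V = π·0.75² × L = 1.767146 × 192.077583 = 339.429107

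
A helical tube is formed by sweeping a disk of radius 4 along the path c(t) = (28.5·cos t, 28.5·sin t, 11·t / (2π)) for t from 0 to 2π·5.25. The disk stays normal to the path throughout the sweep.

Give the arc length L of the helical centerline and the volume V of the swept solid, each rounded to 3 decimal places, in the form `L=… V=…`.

L=941.894 V=47344.740

2πR = 2π·28.5 = 179.070781
per-turn = √(179.070781² + 11²) = √(32066.3447 + 121) = √32187.3447 = 179.408318
L = 5.25 × 179.408318 = 941.893671
V = π·4² × L = 50.265482 × 941.893671 = 47344.739818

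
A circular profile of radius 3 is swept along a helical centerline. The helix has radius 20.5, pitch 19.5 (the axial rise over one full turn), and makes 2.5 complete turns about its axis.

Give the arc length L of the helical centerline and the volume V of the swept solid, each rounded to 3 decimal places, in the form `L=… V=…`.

2πR = 2π·20.5 = 128.805299
per-turn = √(128.805299² + 19.5²) = √(16590.8050 + 380.25) = √16971.0550 = 130.273002
L = 2.5 × 130.273002 = 325.682505
V = π·3² × L = 28.274334 × 325.682505 = 9208.455872

L=325.683 V=9208.456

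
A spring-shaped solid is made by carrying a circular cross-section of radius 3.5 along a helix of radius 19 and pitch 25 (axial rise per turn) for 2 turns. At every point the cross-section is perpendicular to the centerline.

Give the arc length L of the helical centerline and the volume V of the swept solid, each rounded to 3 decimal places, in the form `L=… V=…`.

2πR = 2π·19 = 119.380521
per-turn = √(119.380521² + 25²) = √(14251.7088 + 625) = √14876.7088 = 121.970114
L = 2 × 121.970114 = 243.940228
V = π·3.5² × L = 38.484510 × 243.940228 = 9387.920160

L=243.940 V=9387.920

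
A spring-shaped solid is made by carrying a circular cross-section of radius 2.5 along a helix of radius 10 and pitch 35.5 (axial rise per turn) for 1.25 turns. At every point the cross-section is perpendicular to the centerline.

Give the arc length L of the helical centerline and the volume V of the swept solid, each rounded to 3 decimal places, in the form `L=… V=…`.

L=90.209 V=1771.247

2πR = 2π·10 = 62.831853
per-turn = √(62.831853² + 35.5²) = √(3947.8418 + 1260.25) = √5208.0918 = 72.167110
L = 1.25 × 72.167110 = 90.208887
V = π·2.5² × L = 19.634954 × 90.208887 = 1771.247363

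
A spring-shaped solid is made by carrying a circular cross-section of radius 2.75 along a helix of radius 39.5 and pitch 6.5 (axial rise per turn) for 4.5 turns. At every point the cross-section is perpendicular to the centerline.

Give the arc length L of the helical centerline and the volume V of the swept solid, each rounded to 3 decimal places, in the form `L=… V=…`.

2πR = 2π·39.5 = 248.185820
per-turn = √(248.185820² + 6.5²) = √(61596.2011 + 42.25) = √61638.4511 = 248.270923
L = 4.5 × 248.270923 = 1117.219152
V = π·2.75² × L = 23.758294 × 1117.219152 = 26543.221576

L=1117.219 V=26543.222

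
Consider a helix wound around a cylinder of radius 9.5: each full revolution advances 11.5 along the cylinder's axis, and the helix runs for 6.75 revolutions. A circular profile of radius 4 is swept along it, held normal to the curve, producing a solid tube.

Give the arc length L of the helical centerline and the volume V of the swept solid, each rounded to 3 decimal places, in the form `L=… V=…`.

2πR = 2π·9.5 = 59.690260
per-turn = √(59.690260² + 11.5²) = √(3562.9272 + 132.25) = √3695.1772 = 60.787969
L = 6.75 × 60.787969 = 410.318792
V = π·4² × L = 50.265482 × 410.318792 = 20624.872016

L=410.319 V=20624.872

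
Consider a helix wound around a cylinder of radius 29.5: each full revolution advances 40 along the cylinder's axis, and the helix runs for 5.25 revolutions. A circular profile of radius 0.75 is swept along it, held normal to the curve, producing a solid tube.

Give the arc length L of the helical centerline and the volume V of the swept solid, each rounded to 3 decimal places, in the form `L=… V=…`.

L=995.510 V=1759.211

2πR = 2π·29.5 = 185.353967
per-turn = √(185.353967² + 40²) = √(34356.0929 + 1600) = √35956.0929 = 189.620919
L = 5.25 × 189.620919 = 995.509825
V = π·0.75² × L = 1.767146 × 995.509825 = 1759.211073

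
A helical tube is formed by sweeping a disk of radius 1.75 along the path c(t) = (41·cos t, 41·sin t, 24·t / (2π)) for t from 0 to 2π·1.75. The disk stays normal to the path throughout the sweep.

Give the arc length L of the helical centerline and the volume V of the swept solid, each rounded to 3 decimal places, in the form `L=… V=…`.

2πR = 2π·41 = 257.610598
per-turn = √(257.610598² + 24²) = √(66363.2200 + 576) = √66939.2200 = 258.726149
L = 1.75 × 258.726149 = 452.770760
V = π·1.75² × L = 9.621128 × 452.770760 = 4356.165212

L=452.771 V=4356.165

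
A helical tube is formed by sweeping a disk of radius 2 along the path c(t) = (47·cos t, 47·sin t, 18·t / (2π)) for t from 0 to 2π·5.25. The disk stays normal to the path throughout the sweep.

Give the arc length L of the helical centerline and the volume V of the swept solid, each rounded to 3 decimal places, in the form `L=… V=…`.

L=1553.253 V=19518.757

2πR = 2π·47 = 295.309709
per-turn = √(295.309709² + 18²) = √(87207.8245 + 324) = √87531.8245 = 295.857777
L = 5.25 × 295.857777 = 1553.253332
V = π·2² × L = 12.566371 × 1553.253332 = 19518.757024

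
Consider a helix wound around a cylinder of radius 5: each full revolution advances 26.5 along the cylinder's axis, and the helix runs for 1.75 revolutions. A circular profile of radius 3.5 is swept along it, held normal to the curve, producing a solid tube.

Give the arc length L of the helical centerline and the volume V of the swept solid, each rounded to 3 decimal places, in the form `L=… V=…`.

L=71.925 V=2767.999

2πR = 2π·5 = 31.415927
per-turn = √(31.415927² + 26.5²) = √(986.9604 + 702.25) = √1689.2104 = 41.100005
L = 1.75 × 41.100005 = 71.925009
V = π·3.5² × L = 38.484510 × 71.925009 = 2767.998743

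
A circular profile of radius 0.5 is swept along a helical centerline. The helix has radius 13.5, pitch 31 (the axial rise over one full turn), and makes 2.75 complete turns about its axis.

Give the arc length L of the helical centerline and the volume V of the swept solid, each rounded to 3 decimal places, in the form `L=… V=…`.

2πR = 2π·13.5 = 84.823002
per-turn = √(84.823002² + 31²) = √(7194.9416 + 961) = √8155.9416 = 90.310252
L = 2.75 × 90.310252 = 248.353193
V = π·0.5² × L = 0.785398 × 248.353193 = 195.056142

L=248.353 V=195.056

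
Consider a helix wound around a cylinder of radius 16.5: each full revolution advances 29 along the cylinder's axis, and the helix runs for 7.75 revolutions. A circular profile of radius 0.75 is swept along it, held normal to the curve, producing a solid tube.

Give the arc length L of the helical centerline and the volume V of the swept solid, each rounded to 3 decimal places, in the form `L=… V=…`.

2πR = 2π·16.5 = 103.672558
per-turn = √(103.672558² + 29²) = √(10747.9992 + 841) = √11588.9992 = 107.652214
L = 7.75 × 107.652214 = 834.304659
V = π·0.75² × L = 1.767146 × 834.304659 = 1474.338030

L=834.305 V=1474.338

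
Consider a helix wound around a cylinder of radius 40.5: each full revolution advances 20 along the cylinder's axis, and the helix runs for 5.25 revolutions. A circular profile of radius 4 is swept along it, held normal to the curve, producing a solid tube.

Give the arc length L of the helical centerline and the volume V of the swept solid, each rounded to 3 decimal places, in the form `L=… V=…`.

L=1340.082 V=67359.876

2πR = 2π·40.5 = 254.469005
per-turn = √(254.469005² + 20²) = √(64754.4745 + 400) = √65154.4745 = 255.253745
L = 5.25 × 255.253745 = 1340.082163
V = π·4² × L = 50.265482 × 1340.082163 = 67359.876440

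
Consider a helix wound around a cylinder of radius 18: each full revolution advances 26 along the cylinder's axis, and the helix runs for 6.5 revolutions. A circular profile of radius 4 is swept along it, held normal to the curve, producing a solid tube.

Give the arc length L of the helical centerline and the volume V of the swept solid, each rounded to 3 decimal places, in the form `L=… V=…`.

L=754.308 V=37915.672

2πR = 2π·18 = 113.097336
per-turn = √(113.097336² + 26²) = √(12791.0073 + 676) = √13467.0073 = 116.047436
L = 6.5 × 116.047436 = 754.308331
V = π·4² × L = 50.265482 × 754.308331 = 37915.672192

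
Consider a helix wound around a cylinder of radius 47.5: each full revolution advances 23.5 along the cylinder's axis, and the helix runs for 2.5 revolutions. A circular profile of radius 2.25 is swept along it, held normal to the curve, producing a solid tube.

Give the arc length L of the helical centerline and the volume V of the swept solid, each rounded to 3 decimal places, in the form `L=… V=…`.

L=748.438 V=11903.387

2πR = 2π·47.5 = 298.451302
per-turn = √(298.451302² + 23.5²) = √(89073.1797 + 552.25) = √89625.4297 = 299.375065
L = 2.5 × 299.375065 = 748.437663
V = π·2.25² × L = 15.904313 × 748.437663 = 11903.386714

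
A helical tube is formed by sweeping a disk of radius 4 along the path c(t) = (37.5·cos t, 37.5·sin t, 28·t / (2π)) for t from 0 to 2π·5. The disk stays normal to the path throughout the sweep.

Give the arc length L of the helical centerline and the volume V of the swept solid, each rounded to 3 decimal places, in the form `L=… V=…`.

2πR = 2π·37.5 = 235.619449
per-turn = √(235.619449² + 28²) = √(55516.5248 + 784) = √56300.5248 = 237.277316
L = 5 × 237.277316 = 1186.386581
V = π·4² × L = 50.265482 × 1186.386581 = 59634.293861

L=1186.387 V=59634.294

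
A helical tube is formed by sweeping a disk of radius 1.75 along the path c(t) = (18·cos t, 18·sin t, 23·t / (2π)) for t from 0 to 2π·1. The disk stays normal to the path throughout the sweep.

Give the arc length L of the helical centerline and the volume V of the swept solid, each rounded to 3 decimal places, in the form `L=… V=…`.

L=115.412 V=1110.397

2πR = 2π·18 = 113.097336
per-turn = √(113.097336² + 23²) = √(12791.0073 + 529) = √13320.0073 = 115.412336
L = 1 × 115.412336 = 115.412336
V = π·1.75² × L = 9.621128 × 115.412336 = 1110.396800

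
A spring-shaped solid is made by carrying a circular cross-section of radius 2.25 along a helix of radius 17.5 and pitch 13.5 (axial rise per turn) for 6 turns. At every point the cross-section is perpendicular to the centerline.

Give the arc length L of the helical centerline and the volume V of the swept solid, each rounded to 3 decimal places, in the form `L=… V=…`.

L=664.688 V=10571.411

2πR = 2π·17.5 = 109.955743
per-turn = √(109.955743² + 13.5²) = √(12090.2654 + 182.25) = √12272.5154 = 110.781386
L = 6 × 110.781386 = 664.688313
V = π·2.25² × L = 15.904313 × 664.688313 = 10571.410858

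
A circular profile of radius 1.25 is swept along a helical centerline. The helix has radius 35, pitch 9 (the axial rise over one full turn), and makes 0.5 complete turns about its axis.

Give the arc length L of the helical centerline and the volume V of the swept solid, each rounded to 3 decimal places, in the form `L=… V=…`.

2πR = 2π·35 = 219.911486
per-turn = √(219.911486² + 9²) = √(48361.0616 + 81) = √48442.0616 = 220.095574
L = 0.5 × 220.095574 = 110.047787
V = π·1.25² × L = 4.908739 × 110.047787 = 540.195811

L=110.048 V=540.196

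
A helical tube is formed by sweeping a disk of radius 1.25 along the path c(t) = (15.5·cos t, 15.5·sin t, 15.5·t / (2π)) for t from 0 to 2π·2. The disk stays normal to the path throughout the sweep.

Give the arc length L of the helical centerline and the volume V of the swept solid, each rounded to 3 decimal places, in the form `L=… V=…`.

2πR = 2π·15.5 = 97.389372
per-turn = √(97.389372² + 15.5²) = √(9484.6898 + 240.25) = √9724.9398 = 98.615110
L = 2 × 98.615110 = 197.230219
V = π·1.25² × L = 4.908739 × 197.230219 = 968.151574

L=197.230 V=968.152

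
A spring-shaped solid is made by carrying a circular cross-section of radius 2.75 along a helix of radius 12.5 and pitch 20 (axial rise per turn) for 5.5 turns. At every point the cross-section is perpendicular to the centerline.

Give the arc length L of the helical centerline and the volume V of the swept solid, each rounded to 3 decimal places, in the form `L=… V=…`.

L=445.755 V=10590.370

2πR = 2π·12.5 = 78.539816
per-turn = √(78.539816² + 20²) = √(6168.5028 + 400) = √6568.5028 = 81.046300
L = 5.5 × 81.046300 = 445.754650
V = π·2.75² × L = 23.758294 × 445.754650 = 10590.370230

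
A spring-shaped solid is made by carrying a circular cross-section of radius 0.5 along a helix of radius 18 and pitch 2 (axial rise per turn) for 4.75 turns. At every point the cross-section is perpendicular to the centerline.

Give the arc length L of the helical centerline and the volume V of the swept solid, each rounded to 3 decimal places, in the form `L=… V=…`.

2πR = 2π·18 = 113.097336
per-turn = √(113.097336² + 2²) = √(12791.0073 + 4) = √12795.0073 = 113.115018
L = 4.75 × 113.115018 = 537.296336
V = π·0.5² × L = 0.785398 × 537.296336 = 421.991555

L=537.296 V=421.992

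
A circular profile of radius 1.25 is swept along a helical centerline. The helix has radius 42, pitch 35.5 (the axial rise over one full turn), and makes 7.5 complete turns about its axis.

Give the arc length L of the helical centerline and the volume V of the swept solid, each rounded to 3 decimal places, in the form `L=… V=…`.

L=1997.032 V=9802.906

2πR = 2π·42 = 263.893783
per-turn = √(263.893783² + 35.5²) = √(69639.9287 + 1260.25) = √70900.1787 = 266.270875
L = 7.5 × 266.270875 = 1997.031559
V = π·1.25² × L = 4.908739 × 1997.031559 = 9802.905744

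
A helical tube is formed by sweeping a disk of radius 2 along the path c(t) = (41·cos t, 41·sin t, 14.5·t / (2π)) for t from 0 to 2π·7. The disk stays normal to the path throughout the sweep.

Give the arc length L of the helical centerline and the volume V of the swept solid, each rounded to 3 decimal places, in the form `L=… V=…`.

2πR = 2π·41 = 257.610598
per-turn = √(257.610598² + 14.5²) = √(66363.2200 + 210.25) = √66573.4700 = 258.018352
L = 7 × 258.018352 = 1806.128464
V = π·2² × L = 12.566371 × 1806.128464 = 22696.479660

L=1806.128 V=22696.480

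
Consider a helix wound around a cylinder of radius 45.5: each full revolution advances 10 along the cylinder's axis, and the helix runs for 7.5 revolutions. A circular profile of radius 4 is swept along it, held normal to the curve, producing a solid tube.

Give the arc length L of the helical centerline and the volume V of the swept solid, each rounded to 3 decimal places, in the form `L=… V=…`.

2πR = 2π·45.5 = 285.884931
per-turn = √(285.884931² + 10²) = √(81730.1940 + 100) = √81830.1940 = 286.059774
L = 7.5 × 286.059774 = 2145.448302
V = π·4² × L = 50.265482 × 2145.448302 = 107841.993970

L=2145.448 V=107841.994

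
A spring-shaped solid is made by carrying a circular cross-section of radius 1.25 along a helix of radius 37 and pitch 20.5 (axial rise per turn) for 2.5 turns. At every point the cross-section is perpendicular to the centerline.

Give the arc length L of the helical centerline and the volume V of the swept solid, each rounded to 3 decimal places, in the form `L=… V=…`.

L=583.450 V=2864.003

2πR = 2π·37 = 232.477856
per-turn = √(232.477856² + 20.5²) = √(54045.9537 + 420.25) = √54466.2037 = 233.379956
L = 2.5 × 233.379956 = 583.449889
V = π·1.25² × L = 4.908739 × 583.449889 = 2864.002946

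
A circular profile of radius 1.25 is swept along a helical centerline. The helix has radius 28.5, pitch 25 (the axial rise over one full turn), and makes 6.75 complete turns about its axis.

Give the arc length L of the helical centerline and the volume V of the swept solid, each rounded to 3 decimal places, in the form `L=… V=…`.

2πR = 2π·28.5 = 179.070781
per-turn = √(179.070781² + 25²) = √(32066.3447 + 625) = √32691.3447 = 180.807480
L = 6.75 × 180.807480 = 1220.450488
V = π·1.25² × L = 4.908739 × 1220.450488 = 5990.872322

L=1220.450 V=5990.872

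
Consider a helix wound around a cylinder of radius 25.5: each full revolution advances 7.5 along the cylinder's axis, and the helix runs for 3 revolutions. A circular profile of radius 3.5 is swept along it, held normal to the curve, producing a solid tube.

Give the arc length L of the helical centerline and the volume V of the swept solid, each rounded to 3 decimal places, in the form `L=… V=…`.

2πR = 2π·25.5 = 160.221225
per-turn = √(160.221225² + 7.5²) = √(25670.8410 + 56.25) = √25727.0910 = 160.396668
L = 3 × 160.396668 = 481.190003
V = π·3.5² × L = 38.484510 × 481.190003 = 18518.361503

L=481.190 V=18518.362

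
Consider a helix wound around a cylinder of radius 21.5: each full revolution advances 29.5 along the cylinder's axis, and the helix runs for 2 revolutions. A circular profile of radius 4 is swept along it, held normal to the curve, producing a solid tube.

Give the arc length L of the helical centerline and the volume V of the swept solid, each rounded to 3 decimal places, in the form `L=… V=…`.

2πR = 2π·21.5 = 135.088484
per-turn = √(135.088484² + 29.5²) = √(18248.8985 + 870.25) = √19119.1485 = 138.272009
L = 2 × 138.272009 = 276.544018
V = π·4² × L = 50.265482 × 276.544018 = 13900.618509

L=276.544 V=13900.619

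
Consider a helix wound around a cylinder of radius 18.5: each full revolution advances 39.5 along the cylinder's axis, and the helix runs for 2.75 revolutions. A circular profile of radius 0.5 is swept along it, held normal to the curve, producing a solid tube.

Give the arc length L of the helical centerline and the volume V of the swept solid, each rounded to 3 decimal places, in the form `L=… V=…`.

L=337.609 V=265.158

2πR = 2π·18.5 = 116.238928
per-turn = √(116.238928² + 39.5²) = √(13511.4884 + 1560.25) = √15071.7384 = 122.767009
L = 2.75 × 122.767009 = 337.609274
V = π·0.5² × L = 0.785398 × 337.609274 = 265.157704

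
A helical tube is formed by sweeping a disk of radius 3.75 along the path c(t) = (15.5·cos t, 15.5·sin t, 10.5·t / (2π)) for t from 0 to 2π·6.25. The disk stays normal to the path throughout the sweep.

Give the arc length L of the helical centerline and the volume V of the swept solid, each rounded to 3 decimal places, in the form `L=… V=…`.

L=612.211 V=27046.655

2πR = 2π·15.5 = 97.389372
per-turn = √(97.389372² + 10.5²) = √(9484.6898 + 110.25) = √9594.9398 = 97.953764
L = 6.25 × 97.953764 = 612.211023
V = π·3.75² × L = 44.178647 × 612.211023 = 27046.654500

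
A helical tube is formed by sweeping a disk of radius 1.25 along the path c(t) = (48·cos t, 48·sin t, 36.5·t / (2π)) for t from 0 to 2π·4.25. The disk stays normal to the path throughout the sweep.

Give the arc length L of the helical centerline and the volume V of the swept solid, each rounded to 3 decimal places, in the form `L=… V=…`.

2πR = 2π·48 = 301.592895
per-turn = √(301.592895² + 36.5²) = √(90958.2742 + 1332.25) = √92290.5242 = 303.793555
L = 4.25 × 303.793555 = 1291.122609
V = π·1.25² × L = 4.908739 × 1291.122609 = 6337.783289

L=1291.123 V=6337.783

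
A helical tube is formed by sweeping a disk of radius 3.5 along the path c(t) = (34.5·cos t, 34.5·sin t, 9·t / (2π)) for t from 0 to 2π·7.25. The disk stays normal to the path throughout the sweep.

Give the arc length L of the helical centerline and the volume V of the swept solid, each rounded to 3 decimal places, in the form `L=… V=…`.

2πR = 2π·34.5 = 216.769893
per-turn = √(216.769893² + 9²) = √(46989.1866 + 81) = √47070.1866 = 216.956647
L = 7.25 × 216.956647 = 1572.935689
V = π·3.5² × L = 38.484510 × 1572.935689 = 60533.659251

L=1572.936 V=60533.659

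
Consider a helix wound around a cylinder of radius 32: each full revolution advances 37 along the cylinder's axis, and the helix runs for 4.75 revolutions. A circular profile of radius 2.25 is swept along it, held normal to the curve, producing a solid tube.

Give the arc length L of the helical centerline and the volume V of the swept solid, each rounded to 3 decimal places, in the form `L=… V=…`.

2πR = 2π·32 = 201.061930
per-turn = √(201.061930² + 37²) = √(40425.8996 + 1369) = √41794.8996 = 204.438009
L = 4.75 × 204.438009 = 971.080544
V = π·2.25² × L = 15.904313 × 971.080544 = 15444.368733

L=971.081 V=15444.369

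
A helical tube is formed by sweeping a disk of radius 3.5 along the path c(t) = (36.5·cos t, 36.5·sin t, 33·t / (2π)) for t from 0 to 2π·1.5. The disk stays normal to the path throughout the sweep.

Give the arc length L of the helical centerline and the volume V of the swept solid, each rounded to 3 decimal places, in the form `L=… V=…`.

L=347.548 V=13375.196

2πR = 2π·36.5 = 229.336264
per-turn = √(229.336264² + 33²) = √(52595.1219 + 1089) = √53684.1219 = 231.698342
L = 1.5 × 231.698342 = 347.547514
V = π·3.5² × L = 38.484510 × 347.547514 = 13375.195763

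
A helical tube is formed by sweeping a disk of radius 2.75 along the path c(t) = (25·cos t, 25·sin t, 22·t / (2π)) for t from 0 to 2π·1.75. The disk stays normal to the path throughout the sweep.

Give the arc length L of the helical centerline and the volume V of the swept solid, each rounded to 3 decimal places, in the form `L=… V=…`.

L=277.572 V=6594.646

2πR = 2π·25 = 157.079633
per-turn = √(157.079633² + 22²) = √(24674.0110 + 484) = √25158.0110 = 158.612771
L = 1.75 × 158.612771 = 277.572349
V = π·2.75² × L = 23.758294 × 277.572349 = 6594.645587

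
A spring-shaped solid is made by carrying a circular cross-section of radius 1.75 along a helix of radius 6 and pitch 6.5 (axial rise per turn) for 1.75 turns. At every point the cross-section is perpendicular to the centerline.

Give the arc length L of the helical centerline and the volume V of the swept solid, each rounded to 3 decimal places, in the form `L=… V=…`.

L=66.947 V=644.105

2πR = 2π·6 = 37.699112
per-turn = √(37.699112² + 6.5²) = √(1421.2230 + 42.25) = √1463.4730 = 38.255366
L = 1.75 × 38.255366 = 66.946891
V = π·1.75² × L = 9.621128 × 66.946891 = 644.104571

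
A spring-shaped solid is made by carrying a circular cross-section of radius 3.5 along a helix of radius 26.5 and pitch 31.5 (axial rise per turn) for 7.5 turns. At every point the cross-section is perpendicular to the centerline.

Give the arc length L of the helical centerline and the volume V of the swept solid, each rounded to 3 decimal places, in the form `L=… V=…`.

L=1270.934 V=48911.272

2πR = 2π·26.5 = 166.504411
per-turn = √(166.504411² + 31.5²) = √(27723.7188 + 992.25) = √28715.9688 = 169.457867
L = 7.5 × 169.457867 = 1270.934004
V = π·3.5² × L = 38.484510 × 1270.934004 = 48911.272400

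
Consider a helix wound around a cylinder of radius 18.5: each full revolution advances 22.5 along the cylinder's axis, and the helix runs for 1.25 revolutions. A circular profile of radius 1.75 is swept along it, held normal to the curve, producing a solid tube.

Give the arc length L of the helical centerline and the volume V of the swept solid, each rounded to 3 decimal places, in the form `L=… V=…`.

2πR = 2π·18.5 = 116.238928
per-turn = √(116.238928² + 22.5²) = √(13511.4884 + 506.25) = √14017.7384 = 118.396530
L = 1.25 × 118.396530 = 147.995663
V = π·1.75² × L = 9.621128 × 147.995663 = 1423.885144

L=147.996 V=1423.885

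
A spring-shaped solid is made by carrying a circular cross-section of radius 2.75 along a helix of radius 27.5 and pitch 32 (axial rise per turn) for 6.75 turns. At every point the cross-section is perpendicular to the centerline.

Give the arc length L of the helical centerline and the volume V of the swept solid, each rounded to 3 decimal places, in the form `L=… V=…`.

2πR = 2π·27.5 = 172.787596
per-turn = √(172.787596² + 32²) = √(29855.5533 + 1024) = √30879.5533 = 175.725790
L = 6.75 × 175.725790 = 1186.149083
V = π·2.75² × L = 23.758294 × 1186.149083 = 28180.879174

L=1186.149 V=28180.879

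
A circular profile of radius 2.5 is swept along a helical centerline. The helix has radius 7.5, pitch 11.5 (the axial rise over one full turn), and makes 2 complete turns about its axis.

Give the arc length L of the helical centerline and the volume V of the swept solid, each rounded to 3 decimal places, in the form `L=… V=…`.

2πR = 2π·7.5 = 47.123890
per-turn = √(47.123890² + 11.5²) = √(2220.6610 + 132.25) = √2352.9110 = 48.506814
L = 2 × 48.506814 = 97.013628
V = π·2.5² × L = 19.634954 × 97.013628 = 1904.858126

L=97.014 V=1904.858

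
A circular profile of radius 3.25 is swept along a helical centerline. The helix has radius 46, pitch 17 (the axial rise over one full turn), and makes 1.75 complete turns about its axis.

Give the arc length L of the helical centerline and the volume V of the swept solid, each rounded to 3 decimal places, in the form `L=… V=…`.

2πR = 2π·46 = 289.026524
per-turn = √(289.026524² + 17²) = √(83536.3317 + 289) = √83825.3317 = 289.526047
L = 1.75 × 289.526047 = 506.670582
V = π·3.25² × L = 33.183072 × 506.670582 = 16812.886591

L=506.671 V=16812.887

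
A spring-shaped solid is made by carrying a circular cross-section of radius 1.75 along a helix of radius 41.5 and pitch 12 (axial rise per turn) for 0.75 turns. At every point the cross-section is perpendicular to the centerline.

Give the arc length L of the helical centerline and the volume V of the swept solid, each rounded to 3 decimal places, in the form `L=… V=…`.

2πR = 2π·41.5 = 260.752190
per-turn = √(260.752190² + 12²) = √(67991.7047 + 144) = √68135.7047 = 261.028168
L = 0.75 × 261.028168 = 195.771126
V = π·1.75² × L = 9.621128 × 195.771126 = 1883.538968

L=195.771 V=1883.539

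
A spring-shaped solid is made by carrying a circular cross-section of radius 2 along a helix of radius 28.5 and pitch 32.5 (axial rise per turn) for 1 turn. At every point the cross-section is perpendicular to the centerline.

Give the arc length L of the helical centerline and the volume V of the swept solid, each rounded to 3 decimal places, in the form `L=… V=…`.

2πR = 2π·28.5 = 179.070781
per-turn = √(179.070781² + 32.5²) = √(32066.3447 + 1056.25) = √33122.5947 = 181.996139
L = 1 × 181.996139 = 181.996139
V = π·2² × L = 12.566371 × 181.996139 = 2287.030936

L=181.996 V=2287.031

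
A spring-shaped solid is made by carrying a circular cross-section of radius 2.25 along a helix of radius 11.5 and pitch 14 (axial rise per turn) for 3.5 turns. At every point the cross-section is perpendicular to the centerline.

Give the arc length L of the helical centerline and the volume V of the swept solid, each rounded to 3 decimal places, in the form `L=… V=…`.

2πR = 2π·11.5 = 72.256631
per-turn = √(72.256631² + 14²) = √(5221.0207 + 196) = √5417.0207 = 73.600413
L = 3.5 × 73.600413 = 257.601444
V = π·2.25² × L = 15.904313 × 257.601444 = 4096.973944

L=257.601 V=4096.974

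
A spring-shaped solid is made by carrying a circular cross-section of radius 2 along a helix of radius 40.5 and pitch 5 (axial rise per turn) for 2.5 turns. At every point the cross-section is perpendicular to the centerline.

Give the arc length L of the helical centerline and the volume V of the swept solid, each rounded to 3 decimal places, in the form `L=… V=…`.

2πR = 2π·40.5 = 254.469005
per-turn = √(254.469005² + 5²) = √(64754.4745 + 25) = √64779.4745 = 254.518122
L = 2.5 × 254.518122 = 636.295305
V = π·2² × L = 12.566371 × 636.295305 = 7995.922626

L=636.295 V=7995.923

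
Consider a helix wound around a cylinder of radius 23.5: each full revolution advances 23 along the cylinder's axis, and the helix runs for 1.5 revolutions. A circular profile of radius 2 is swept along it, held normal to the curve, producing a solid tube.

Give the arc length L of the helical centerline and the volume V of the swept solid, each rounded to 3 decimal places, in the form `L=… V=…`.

2πR = 2π·23.5 = 147.654855
per-turn = √(147.654855² + 23²) = √(21801.9561 + 529) = √22330.9561 = 149.435458
L = 1.5 × 149.435458 = 224.153187
V = π·2² × L = 12.566371 × 224.153187 = 2816.792023

L=224.153 V=2816.792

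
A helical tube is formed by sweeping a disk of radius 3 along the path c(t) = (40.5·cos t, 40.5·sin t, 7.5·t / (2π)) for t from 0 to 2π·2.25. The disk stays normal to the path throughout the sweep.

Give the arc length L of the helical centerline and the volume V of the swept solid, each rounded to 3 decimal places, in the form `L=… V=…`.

2πR = 2π·40.5 = 254.469005
per-turn = √(254.469005² + 7.5²) = √(64754.4745 + 56.25) = √64810.7245 = 254.579505
L = 2.25 × 254.579505 = 572.803887
V = π·3² × L = 28.274334 × 572.803887 = 16195.648343

L=572.804 V=16195.648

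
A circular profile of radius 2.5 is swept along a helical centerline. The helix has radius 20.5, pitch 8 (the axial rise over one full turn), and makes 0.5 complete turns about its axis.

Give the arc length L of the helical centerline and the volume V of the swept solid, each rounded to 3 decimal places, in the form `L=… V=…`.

2πR = 2π·20.5 = 128.805299
per-turn = √(128.805299² + 8²) = √(16590.8050 + 64) = √16654.8050 = 129.053497
L = 0.5 × 129.053497 = 64.526748
V = π·2.5² × L = 19.634954 × 64.526748 = 1266.979741

L=64.527 V=1266.980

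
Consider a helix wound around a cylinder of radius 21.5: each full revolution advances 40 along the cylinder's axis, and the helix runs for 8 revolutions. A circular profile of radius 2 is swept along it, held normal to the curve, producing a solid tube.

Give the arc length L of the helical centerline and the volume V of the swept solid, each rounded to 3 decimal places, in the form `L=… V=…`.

L=1127.089 V=14163.417

2πR = 2π·21.5 = 135.088484
per-turn = √(135.088484² + 40²) = √(18248.8985 + 1600) = √19848.8985 = 140.886119
L = 8 × 140.886119 = 1127.088952
V = π·2² × L = 12.566371 × 1127.088952 = 14163.417490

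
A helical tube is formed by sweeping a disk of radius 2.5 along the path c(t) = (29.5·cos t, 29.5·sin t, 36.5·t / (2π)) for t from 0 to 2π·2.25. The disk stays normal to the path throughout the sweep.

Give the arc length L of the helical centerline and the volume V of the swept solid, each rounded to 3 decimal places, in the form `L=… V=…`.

L=425.056 V=8345.947

2πR = 2π·29.5 = 185.353967
per-turn = √(185.353967² + 36.5²) = √(34356.0929 + 1332.25) = √35688.3429 = 188.913586
L = 2.25 × 188.913586 = 425.055568
V = π·2.5² × L = 19.634954 × 425.055568 = 8345.946565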